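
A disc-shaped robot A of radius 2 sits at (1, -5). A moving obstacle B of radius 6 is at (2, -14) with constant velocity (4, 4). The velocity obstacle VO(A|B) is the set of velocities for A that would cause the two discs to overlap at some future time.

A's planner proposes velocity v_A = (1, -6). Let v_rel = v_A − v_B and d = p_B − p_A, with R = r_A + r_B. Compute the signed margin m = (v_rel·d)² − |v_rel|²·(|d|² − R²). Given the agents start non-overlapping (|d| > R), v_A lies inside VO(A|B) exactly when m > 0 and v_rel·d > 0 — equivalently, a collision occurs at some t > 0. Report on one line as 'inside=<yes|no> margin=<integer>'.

d = (1, -9),  |d|² = 82;  R = 2+6 = 8,  c = 82−8² = 18
v_rel = (-3, -10),  |v_rel|² = 109;  v_rel·d = (-3)·(1) + (-10)·(-9) = 87
109·t² − 174·t + 18 = 0  ⇒  m = 87² − 109·18 = 5607
m = 5607 > 0,  v_rel·d = 87 > 0  ⇒  inside

inside=yes margin=5607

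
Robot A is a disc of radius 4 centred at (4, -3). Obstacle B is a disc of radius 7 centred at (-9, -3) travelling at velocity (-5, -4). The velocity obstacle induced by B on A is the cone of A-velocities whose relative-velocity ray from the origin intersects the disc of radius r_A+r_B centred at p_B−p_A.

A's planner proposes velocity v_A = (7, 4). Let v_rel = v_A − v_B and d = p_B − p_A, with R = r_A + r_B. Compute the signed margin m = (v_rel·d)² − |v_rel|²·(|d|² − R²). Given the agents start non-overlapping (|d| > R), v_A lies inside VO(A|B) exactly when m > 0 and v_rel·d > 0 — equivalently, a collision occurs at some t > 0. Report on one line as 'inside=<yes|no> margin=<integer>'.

d = (-13, 0),  |d|² = 169;  R = 4+7 = 11,  c = 169−11² = 48
v_rel = (12, 8),  |v_rel|² = 208;  v_rel·d = (12)·(-13) + (8)·(0) = -156
208·t² + 312·t + 48 = 0  ⇒  m = (-156)² − 208·48 = 14352
m = 14352 > 0,  v_rel·d = -156 < 0  ⇒  outside

inside=no margin=14352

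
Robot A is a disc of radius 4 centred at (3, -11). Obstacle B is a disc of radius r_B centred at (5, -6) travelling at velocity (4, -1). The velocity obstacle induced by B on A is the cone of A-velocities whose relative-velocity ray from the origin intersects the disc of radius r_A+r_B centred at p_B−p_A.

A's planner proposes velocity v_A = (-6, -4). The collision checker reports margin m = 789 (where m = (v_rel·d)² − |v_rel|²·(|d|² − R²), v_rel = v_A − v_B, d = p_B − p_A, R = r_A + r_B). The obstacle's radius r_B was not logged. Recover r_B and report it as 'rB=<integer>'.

m = 789
d = (2, 5);  v_rel = (-10, -3),  |v_rel|² = 109
v_rel×d = (-10)·(5) − (-3)·(2) = -44
since m = R²·109 − (-44)²:  R² = (1936 + 789) / 109 = 25
R = √25 = 5  ⇒  r_B = 5 − 4 = 1

rB=1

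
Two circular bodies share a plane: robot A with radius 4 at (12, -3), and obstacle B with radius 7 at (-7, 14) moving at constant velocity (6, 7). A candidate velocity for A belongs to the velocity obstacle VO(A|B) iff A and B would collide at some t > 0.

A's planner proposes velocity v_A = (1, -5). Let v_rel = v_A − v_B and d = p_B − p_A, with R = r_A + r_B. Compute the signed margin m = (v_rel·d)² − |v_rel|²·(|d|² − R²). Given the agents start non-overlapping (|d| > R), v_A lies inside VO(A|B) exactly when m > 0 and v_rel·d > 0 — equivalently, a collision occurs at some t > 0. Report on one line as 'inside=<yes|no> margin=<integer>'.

d = (-19, 17),  |d|² = 650;  R = 4+7 = 11,  c = 650−11² = 529
v_rel = (-5, -12),  |v_rel|² = 169;  v_rel·d = (-5)·(-19) + (-12)·(17) = -109
169·t² + 218·t + 529 = 0  ⇒  m = (-109)² − 169·529 = -77520
m = -77520 < 0,  v_rel·d = -109 < 0  ⇒  outside

inside=no margin=-77520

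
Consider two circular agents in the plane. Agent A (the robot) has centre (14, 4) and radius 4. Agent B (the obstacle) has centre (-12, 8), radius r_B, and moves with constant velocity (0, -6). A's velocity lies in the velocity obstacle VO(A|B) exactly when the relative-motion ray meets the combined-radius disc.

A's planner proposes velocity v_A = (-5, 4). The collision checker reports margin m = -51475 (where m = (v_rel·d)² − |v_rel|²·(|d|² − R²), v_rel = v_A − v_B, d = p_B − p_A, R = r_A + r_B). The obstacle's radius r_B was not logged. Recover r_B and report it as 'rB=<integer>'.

m = -51475
d = (-26, 4);  v_rel = (-5, 10),  |v_rel|² = 125
v_rel×d = (-5)·(4) − (10)·(-26) = 240
since m = R²·125 − 240²:  R² = (57600 + -51475) / 125 = 49
R = √49 = 7  ⇒  r_B = 7 − 4 = 3

rB=3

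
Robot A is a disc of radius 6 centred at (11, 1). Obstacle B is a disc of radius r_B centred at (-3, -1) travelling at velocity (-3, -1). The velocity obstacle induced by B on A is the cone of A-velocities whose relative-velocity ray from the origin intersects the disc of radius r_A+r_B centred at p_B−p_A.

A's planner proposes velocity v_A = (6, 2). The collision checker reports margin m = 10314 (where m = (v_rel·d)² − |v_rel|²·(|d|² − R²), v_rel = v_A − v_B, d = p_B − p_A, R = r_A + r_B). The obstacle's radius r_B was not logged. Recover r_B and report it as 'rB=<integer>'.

m = 10314
d = (-14, -2);  v_rel = (9, 3),  |v_rel|² = 90
v_rel×d = (9)·(-2) − (3)·(-14) = 24
since m = R²·90 − 24²:  R² = (576 + 10314) / 90 = 121
R = √121 = 11  ⇒  r_B = 11 − 6 = 5

rB=5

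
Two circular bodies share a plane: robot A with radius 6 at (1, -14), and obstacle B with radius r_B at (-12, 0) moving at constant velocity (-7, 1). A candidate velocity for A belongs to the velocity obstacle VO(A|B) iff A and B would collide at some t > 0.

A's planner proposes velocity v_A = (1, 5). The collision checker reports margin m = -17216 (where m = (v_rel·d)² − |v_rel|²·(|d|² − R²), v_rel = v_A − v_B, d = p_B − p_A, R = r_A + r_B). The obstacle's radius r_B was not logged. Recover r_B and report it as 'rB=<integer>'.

m = -17216
d = (-13, 14);  v_rel = (8, 4),  |v_rel|² = 80
v_rel×d = (8)·(14) − (4)·(-13) = 164
since m = R²·80 − 164²:  R² = (26896 + -17216) / 80 = 121
R = √121 = 11  ⇒  r_B = 11 − 6 = 5

rB=5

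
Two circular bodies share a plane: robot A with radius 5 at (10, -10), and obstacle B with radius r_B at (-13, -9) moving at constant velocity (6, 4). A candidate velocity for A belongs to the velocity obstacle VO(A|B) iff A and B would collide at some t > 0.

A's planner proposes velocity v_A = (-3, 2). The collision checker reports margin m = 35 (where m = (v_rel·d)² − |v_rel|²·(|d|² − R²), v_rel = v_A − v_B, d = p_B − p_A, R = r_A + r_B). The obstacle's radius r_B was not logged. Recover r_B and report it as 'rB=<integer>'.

m = 35
d = (-23, 1);  v_rel = (-9, -2),  |v_rel|² = 85
v_rel×d = (-9)·(1) − (-2)·(-23) = -55
since m = R²·85 − (-55)²:  R² = (3025 + 35) / 85 = 36
R = √36 = 6  ⇒  r_B = 6 − 5 = 1

rB=1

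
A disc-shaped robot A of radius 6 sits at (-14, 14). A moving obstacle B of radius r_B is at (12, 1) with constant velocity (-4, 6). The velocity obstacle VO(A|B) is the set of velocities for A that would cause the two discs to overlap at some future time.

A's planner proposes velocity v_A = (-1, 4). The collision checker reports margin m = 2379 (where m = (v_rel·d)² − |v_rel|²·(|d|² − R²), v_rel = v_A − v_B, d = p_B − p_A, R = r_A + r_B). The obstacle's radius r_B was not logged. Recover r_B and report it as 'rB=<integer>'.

m = 2379
d = (26, -13);  v_rel = (3, -2),  |v_rel|² = 13
v_rel×d = (3)·(-13) − (-2)·(26) = 13
since m = R²·13 − 13²:  R² = (169 + 2379) / 13 = 196
R = √196 = 14  ⇒  r_B = 14 − 6 = 8

rB=8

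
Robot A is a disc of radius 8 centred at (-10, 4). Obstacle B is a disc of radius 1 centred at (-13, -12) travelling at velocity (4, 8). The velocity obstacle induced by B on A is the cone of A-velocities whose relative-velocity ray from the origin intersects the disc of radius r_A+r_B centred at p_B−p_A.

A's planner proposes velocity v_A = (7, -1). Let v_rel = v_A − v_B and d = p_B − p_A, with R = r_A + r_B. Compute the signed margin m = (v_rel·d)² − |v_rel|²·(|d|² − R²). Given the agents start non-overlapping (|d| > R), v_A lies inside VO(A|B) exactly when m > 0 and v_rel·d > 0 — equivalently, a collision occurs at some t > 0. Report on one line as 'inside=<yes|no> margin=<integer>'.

d = (-3, -16),  |d|² = 265;  R = 8+1 = 9,  c = 265−9² = 184
v_rel = (3, -9),  |v_rel|² = 90;  v_rel·d = (3)·(-3) + (-9)·(-16) = 135
90·t² − 270·t + 184 = 0  ⇒  m = 135² − 90·184 = 1665
m = 1665 > 0,  v_rel·d = 135 > 0  ⇒  inside

inside=yes margin=1665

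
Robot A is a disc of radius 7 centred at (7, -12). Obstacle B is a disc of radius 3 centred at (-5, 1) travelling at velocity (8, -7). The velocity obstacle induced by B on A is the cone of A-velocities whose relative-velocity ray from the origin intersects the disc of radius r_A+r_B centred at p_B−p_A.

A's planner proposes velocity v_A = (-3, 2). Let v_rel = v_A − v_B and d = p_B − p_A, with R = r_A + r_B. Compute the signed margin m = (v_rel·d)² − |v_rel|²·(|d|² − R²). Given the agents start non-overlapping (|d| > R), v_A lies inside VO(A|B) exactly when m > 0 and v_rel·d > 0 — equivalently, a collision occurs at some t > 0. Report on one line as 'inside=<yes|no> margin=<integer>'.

d = (-12, 13),  |d|² = 313;  R = 7+3 = 10,  c = 313−10² = 213
v_rel = (-11, 9),  |v_rel|² = 202;  v_rel·d = (-11)·(-12) + (9)·(13) = 249
202·t² − 498·t + 213 = 0  ⇒  m = 249² − 202·213 = 18975
m = 18975 > 0,  v_rel·d = 249 > 0  ⇒  inside

inside=yes margin=18975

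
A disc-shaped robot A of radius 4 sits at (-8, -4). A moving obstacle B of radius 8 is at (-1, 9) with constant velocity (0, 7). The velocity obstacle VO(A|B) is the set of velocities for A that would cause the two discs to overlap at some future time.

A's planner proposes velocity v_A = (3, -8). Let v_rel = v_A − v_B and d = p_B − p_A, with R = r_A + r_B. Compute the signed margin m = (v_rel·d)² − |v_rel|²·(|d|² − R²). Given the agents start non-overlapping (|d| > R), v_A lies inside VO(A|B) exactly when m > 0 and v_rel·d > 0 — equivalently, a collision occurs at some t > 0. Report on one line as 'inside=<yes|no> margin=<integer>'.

d = (7, 13),  |d|² = 218;  R = 4+8 = 12,  c = 218−12² = 74
v_rel = (3, -15),  |v_rel|² = 234;  v_rel·d = (3)·(7) + (-15)·(13) = -174
234·t² + 348·t + 74 = 0  ⇒  m = (-174)² − 234·74 = 12960
m = 12960 > 0,  v_rel·d = -174 < 0  ⇒  outside

inside=no margin=12960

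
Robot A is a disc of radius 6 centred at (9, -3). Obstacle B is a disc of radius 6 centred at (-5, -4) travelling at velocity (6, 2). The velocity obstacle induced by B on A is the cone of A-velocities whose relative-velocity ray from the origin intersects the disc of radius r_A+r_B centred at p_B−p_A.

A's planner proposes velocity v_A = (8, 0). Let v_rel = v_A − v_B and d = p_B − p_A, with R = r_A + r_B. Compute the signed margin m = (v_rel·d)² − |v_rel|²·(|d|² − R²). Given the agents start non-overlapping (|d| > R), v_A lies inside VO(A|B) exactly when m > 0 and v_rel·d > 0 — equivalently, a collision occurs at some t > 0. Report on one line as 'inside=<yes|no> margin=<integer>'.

d = (-14, -1),  |d|² = 197;  R = 6+6 = 12,  c = 197−12² = 53
v_rel = (2, -2),  |v_rel|² = 8;  v_rel·d = (2)·(-14) + (-2)·(-1) = -26
8·t² + 52·t + 53 = 0  ⇒  m = (-26)² − 8·53 = 252
m = 252 > 0,  v_rel·d = -26 < 0  ⇒  outside

inside=no margin=252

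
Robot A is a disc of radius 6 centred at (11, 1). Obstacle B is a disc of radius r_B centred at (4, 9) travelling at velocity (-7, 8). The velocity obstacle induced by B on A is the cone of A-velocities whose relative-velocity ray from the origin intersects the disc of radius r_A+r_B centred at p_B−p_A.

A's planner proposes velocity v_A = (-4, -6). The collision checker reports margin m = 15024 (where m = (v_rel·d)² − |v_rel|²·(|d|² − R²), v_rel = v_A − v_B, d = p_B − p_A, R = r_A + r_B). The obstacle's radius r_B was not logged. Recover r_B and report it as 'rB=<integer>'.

m = 15024
d = (-7, 8);  v_rel = (3, -14),  |v_rel|² = 205
v_rel×d = (3)·(8) − (-14)·(-7) = -74
since m = R²·205 − (-74)²:  R² = (5476 + 15024) / 205 = 100
R = √100 = 10  ⇒  r_B = 10 − 6 = 4

rB=4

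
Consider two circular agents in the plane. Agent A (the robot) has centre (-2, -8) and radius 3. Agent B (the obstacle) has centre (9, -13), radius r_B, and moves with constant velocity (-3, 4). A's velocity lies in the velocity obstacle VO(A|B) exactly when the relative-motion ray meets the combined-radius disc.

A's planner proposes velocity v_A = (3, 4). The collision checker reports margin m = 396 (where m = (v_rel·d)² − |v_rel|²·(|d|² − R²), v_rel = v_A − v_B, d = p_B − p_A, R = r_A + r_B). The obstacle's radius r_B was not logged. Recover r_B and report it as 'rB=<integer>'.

m = 396
d = (11, -5);  v_rel = (6, 0),  |v_rel|² = 36
v_rel×d = (6)·(-5) − (0)·(11) = -30
since m = R²·36 − (-30)²:  R² = (900 + 396) / 36 = 36
R = √36 = 6  ⇒  r_B = 6 − 3 = 3

rB=3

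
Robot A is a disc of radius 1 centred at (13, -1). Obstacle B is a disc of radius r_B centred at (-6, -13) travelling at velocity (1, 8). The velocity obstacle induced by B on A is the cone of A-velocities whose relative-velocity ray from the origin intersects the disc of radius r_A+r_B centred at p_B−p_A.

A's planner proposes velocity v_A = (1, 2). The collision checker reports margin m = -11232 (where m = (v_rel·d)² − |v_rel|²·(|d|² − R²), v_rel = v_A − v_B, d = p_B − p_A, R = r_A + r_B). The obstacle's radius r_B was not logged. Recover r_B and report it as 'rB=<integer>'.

m = -11232
d = (-19, -12);  v_rel = (0, -6),  |v_rel|² = 36
v_rel×d = (0)·(-12) − (-6)·(-19) = -114
since m = R²·36 − (-114)²:  R² = (12996 + -11232) / 36 = 49
R = √49 = 7  ⇒  r_B = 7 − 1 = 6

rB=6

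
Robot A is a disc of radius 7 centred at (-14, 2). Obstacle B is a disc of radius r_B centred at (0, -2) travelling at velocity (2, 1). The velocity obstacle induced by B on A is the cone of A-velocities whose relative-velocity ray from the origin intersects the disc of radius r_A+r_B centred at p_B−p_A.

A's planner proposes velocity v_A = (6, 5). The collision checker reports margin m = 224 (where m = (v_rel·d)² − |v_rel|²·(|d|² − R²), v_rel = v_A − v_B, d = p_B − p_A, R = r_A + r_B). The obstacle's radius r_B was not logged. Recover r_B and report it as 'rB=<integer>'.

m = 224
d = (14, -4);  v_rel = (4, 4),  |v_rel|² = 32
v_rel×d = (4)·(-4) − (4)·(14) = -72
since m = R²·32 − (-72)²:  R² = (5184 + 224) / 32 = 169
R = √169 = 13  ⇒  r_B = 13 − 7 = 6

rB=6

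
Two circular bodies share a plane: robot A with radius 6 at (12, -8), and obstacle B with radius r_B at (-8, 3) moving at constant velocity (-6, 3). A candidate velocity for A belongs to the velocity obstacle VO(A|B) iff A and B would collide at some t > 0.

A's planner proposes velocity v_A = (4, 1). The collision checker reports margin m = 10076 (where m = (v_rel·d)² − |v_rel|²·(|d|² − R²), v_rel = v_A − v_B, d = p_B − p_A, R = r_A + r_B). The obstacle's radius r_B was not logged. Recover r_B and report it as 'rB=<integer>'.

m = 10076
d = (-20, 11);  v_rel = (10, -2),  |v_rel|² = 104
v_rel×d = (10)·(11) − (-2)·(-20) = 70
since m = R²·104 − 70²:  R² = (4900 + 10076) / 104 = 144
R = √144 = 12  ⇒  r_B = 12 − 6 = 6

rB=6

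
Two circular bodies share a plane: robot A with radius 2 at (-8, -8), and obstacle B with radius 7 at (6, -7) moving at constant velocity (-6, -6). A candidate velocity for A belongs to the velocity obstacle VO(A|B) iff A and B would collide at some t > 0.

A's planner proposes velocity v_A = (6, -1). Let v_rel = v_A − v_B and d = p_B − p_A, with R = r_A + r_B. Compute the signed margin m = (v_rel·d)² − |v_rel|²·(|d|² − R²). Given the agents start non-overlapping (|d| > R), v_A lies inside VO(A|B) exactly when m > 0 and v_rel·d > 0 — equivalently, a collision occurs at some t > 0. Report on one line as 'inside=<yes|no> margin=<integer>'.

d = (14, 1),  |d|² = 197;  R = 2+7 = 9,  c = 197−9² = 116
v_rel = (12, 5),  |v_rel|² = 169;  v_rel·d = (12)·(14) + (5)·(1) = 173
169·t² − 346·t + 116 = 0  ⇒  m = 173² − 169·116 = 10325
m = 10325 > 0,  v_rel·d = 173 > 0  ⇒  inside

inside=yes margin=10325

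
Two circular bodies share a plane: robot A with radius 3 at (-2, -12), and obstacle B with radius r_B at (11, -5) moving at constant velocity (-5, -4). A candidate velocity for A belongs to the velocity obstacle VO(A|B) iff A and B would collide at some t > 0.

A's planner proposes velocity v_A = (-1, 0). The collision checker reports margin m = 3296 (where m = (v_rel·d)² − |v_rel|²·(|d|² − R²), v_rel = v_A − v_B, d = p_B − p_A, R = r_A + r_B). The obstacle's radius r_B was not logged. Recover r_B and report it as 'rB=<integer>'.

m = 3296
d = (13, 7);  v_rel = (4, 4),  |v_rel|² = 32
v_rel×d = (4)·(7) − (4)·(13) = -24
since m = R²·32 − (-24)²:  R² = (576 + 3296) / 32 = 121
R = √121 = 11  ⇒  r_B = 11 − 3 = 8

rB=8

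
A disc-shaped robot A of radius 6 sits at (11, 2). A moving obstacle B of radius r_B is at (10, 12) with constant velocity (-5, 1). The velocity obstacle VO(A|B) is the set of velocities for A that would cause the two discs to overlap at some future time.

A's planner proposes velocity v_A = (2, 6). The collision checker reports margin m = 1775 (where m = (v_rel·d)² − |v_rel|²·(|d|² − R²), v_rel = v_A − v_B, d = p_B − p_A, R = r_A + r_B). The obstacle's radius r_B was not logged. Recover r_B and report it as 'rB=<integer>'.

m = 1775
d = (-1, 10);  v_rel = (7, 5),  |v_rel|² = 74
v_rel×d = (7)·(10) − (5)·(-1) = 75
since m = R²·74 − 75²:  R² = (5625 + 1775) / 74 = 100
R = √100 = 10  ⇒  r_B = 10 − 6 = 4

rB=4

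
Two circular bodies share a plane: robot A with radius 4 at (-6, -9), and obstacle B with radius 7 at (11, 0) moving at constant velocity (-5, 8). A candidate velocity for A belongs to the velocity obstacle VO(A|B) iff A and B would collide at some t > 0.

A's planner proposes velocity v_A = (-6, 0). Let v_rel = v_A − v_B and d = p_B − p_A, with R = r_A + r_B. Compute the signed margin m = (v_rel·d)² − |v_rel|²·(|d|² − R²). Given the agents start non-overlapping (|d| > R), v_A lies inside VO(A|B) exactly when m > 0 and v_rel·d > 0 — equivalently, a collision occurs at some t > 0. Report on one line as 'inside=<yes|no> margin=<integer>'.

d = (17, 9),  |d|² = 370;  R = 4+7 = 11,  c = 370−11² = 249
v_rel = (-1, -8),  |v_rel|² = 65;  v_rel·d = (-1)·(17) + (-8)·(9) = -89
65·t² + 178·t + 249 = 0  ⇒  m = (-89)² − 65·249 = -8264
m = -8264 < 0,  v_rel·d = -89 < 0  ⇒  outside

inside=no margin=-8264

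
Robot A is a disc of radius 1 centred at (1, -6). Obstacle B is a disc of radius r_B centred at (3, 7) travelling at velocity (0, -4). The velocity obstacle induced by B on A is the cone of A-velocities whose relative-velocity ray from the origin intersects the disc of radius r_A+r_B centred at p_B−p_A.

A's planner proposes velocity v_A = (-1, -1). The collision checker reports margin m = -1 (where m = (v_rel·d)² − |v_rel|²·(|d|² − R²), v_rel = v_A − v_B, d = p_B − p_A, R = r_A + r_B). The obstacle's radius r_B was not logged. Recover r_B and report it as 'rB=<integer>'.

m = -1
d = (2, 13);  v_rel = (-1, 3),  |v_rel|² = 10
v_rel×d = (-1)·(13) − (3)·(2) = -19
since m = R²·10 − (-19)²:  R² = (361 + -1) / 10 = 36
R = √36 = 6  ⇒  r_B = 6 − 1 = 5

rB=5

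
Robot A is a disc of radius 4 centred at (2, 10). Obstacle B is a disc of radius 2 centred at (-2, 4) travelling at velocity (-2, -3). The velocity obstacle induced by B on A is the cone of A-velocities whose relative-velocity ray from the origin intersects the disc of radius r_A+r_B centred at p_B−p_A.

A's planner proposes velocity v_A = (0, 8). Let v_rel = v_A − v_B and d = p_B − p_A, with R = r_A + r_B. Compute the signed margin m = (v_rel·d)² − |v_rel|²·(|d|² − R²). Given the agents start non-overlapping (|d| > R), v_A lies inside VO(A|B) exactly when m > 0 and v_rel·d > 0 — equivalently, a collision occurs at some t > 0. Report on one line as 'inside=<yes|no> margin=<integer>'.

d = (-4, -6),  |d|² = 52;  R = 4+2 = 6,  c = 52−6² = 16
v_rel = (2, 11),  |v_rel|² = 125;  v_rel·d = (2)·(-4) + (11)·(-6) = -74
125·t² + 148·t + 16 = 0  ⇒  m = (-74)² − 125·16 = 3476
m = 3476 > 0,  v_rel·d = -74 < 0  ⇒  outside

inside=no margin=3476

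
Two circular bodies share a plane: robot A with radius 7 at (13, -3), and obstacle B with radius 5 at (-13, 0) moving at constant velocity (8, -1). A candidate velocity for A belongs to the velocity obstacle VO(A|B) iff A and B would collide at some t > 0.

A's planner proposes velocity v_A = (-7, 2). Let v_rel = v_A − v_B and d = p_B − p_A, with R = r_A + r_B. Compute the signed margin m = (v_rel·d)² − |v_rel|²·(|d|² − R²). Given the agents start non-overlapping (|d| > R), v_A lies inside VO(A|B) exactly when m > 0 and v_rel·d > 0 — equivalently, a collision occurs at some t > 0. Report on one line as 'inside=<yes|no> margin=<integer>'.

d = (-26, 3),  |d|² = 685;  R = 7+5 = 12,  c = 685−12² = 541
v_rel = (-15, 3),  |v_rel|² = 234;  v_rel·d = (-15)·(-26) + (3)·(3) = 399
234·t² − 798·t + 541 = 0  ⇒  m = 399² − 234·541 = 32607
m = 32607 > 0,  v_rel·d = 399 > 0  ⇒  inside

inside=yes margin=32607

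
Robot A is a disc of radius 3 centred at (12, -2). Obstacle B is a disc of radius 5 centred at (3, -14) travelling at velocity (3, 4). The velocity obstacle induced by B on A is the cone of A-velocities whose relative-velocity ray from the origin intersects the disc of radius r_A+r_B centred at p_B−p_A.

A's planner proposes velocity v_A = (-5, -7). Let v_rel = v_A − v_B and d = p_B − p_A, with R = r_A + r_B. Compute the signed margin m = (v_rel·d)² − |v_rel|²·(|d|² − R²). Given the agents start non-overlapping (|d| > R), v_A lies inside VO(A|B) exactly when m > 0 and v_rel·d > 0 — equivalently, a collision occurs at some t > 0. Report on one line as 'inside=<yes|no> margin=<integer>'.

d = (-9, -12),  |d|² = 225;  R = 3+5 = 8,  c = 225−8² = 161
v_rel = (-8, -11),  |v_rel|² = 185;  v_rel·d = (-8)·(-9) + (-11)·(-12) = 204
185·t² − 408·t + 161 = 0  ⇒  m = 204² − 185·161 = 11831
m = 11831 > 0,  v_rel·d = 204 > 0  ⇒  inside

inside=yes margin=11831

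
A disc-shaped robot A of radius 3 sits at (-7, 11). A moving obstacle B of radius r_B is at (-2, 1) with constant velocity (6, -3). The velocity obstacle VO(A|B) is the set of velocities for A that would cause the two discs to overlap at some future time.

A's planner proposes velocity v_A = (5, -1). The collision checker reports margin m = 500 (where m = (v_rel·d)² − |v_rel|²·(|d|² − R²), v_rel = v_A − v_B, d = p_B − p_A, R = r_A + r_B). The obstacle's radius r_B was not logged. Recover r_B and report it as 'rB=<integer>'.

m = 500
d = (5, -10);  v_rel = (-1, 2),  |v_rel|² = 5
v_rel×d = (-1)·(-10) − (2)·(5) = 0
since m = R²·5 − 0²:  R² = (0 + 500) / 5 = 100
R = √100 = 10  ⇒  r_B = 10 − 3 = 7

rB=7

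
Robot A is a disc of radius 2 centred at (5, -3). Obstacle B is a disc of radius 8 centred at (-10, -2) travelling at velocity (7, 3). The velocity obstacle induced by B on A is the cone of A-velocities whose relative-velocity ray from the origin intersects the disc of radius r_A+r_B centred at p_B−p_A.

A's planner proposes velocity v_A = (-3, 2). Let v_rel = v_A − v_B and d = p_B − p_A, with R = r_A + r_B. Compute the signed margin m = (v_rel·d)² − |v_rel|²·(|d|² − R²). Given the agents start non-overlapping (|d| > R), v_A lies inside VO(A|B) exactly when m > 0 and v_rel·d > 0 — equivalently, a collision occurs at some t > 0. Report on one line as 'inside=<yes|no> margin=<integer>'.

d = (-15, 1),  |d|² = 226;  R = 2+8 = 10,  c = 226−10² = 126
v_rel = (-10, -1),  |v_rel|² = 101;  v_rel·d = (-10)·(-15) + (-1)·(1) = 149
101·t² − 298·t + 126 = 0  ⇒  m = 149² − 101·126 = 9475
m = 9475 > 0,  v_rel·d = 149 > 0  ⇒  inside

inside=yes margin=9475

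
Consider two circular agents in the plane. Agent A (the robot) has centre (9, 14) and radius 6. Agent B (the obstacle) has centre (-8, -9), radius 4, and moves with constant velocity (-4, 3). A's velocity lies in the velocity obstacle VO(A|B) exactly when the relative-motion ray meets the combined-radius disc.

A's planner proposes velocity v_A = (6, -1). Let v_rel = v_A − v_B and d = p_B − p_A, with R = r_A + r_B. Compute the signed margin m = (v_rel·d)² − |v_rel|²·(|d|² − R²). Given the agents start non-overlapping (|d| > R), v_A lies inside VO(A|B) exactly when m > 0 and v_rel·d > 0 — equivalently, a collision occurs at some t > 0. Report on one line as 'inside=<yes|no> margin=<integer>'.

d = (-17, -23),  |d|² = 818;  R = 6+4 = 10,  c = 818−10² = 718
v_rel = (10, -4),  |v_rel|² = 116;  v_rel·d = (10)·(-17) + (-4)·(-23) = -78
116·t² + 156·t + 718 = 0  ⇒  m = (-78)² − 116·718 = -77204
m = -77204 < 0,  v_rel·d = -78 < 0  ⇒  outside

inside=no margin=-77204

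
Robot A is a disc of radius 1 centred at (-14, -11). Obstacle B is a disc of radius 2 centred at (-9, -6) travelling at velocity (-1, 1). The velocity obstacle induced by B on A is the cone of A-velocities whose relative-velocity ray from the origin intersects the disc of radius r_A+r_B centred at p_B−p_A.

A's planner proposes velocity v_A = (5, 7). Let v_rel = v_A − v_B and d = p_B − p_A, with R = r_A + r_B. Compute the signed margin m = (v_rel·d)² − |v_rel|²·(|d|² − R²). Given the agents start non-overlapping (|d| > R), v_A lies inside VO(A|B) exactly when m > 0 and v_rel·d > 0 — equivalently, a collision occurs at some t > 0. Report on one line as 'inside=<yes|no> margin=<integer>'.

d = (5, 5),  |d|² = 50;  R = 1+2 = 3,  c = 50−3² = 41
v_rel = (6, 6),  |v_rel|² = 72;  v_rel·d = (6)·(5) + (6)·(5) = 60
72·t² − 120·t + 41 = 0  ⇒  m = 60² − 72·41 = 648
m = 648 > 0,  v_rel·d = 60 > 0  ⇒  inside

inside=yes margin=648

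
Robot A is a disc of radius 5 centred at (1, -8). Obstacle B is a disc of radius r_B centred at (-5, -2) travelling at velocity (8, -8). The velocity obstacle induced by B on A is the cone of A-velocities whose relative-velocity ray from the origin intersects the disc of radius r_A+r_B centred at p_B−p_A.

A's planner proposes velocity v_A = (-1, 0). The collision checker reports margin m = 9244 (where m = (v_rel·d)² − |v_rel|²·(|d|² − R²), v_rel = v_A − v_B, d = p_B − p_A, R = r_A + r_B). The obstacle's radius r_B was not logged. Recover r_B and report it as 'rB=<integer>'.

m = 9244
d = (-6, 6);  v_rel = (-9, 8),  |v_rel|² = 145
v_rel×d = (-9)·(6) − (8)·(-6) = -6
since m = R²·145 − (-6)²:  R² = (36 + 9244) / 145 = 64
R = √64 = 8  ⇒  r_B = 8 − 5 = 3

rB=3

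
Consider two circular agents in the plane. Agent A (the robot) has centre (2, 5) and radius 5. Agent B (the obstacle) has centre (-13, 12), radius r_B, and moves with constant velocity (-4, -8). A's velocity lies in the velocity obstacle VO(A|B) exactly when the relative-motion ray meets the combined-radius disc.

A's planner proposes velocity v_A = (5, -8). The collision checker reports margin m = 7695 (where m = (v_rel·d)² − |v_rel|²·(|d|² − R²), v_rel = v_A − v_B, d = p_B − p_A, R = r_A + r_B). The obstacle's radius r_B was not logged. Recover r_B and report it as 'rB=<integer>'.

m = 7695
d = (-15, 7);  v_rel = (9, 0),  |v_rel|² = 81
v_rel×d = (9)·(7) − (0)·(-15) = 63
since m = R²·81 − 63²:  R² = (3969 + 7695) / 81 = 144
R = √144 = 12  ⇒  r_B = 12 − 5 = 7

rB=7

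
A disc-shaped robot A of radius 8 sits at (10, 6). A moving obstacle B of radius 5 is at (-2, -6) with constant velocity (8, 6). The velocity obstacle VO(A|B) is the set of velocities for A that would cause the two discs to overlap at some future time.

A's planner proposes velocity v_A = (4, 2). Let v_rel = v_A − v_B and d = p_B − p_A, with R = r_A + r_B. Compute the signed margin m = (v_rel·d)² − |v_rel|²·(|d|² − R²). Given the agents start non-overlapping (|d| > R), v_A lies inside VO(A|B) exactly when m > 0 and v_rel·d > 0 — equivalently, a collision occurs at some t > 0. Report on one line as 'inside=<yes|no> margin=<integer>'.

d = (-12, -12),  |d|² = 288;  R = 8+5 = 13,  c = 288−13² = 119
v_rel = (-4, -4),  |v_rel|² = 32;  v_rel·d = (-4)·(-12) + (-4)·(-12) = 96
32·t² − 192·t + 119 = 0  ⇒  m = 96² − 32·119 = 5408
m = 5408 > 0,  v_rel·d = 96 > 0  ⇒  inside

inside=yes margin=5408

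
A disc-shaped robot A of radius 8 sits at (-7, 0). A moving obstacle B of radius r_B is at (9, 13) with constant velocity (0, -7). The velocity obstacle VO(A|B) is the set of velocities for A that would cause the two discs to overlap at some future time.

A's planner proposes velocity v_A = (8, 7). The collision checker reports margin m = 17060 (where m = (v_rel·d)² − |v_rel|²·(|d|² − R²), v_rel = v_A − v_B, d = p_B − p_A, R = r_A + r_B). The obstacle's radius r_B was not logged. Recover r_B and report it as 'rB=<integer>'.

m = 17060
d = (16, 13);  v_rel = (8, 14),  |v_rel|² = 260
v_rel×d = (8)·(13) − (14)·(16) = -120
since m = R²·260 − (-120)²:  R² = (14400 + 17060) / 260 = 121
R = √121 = 11  ⇒  r_B = 11 − 8 = 3

rB=3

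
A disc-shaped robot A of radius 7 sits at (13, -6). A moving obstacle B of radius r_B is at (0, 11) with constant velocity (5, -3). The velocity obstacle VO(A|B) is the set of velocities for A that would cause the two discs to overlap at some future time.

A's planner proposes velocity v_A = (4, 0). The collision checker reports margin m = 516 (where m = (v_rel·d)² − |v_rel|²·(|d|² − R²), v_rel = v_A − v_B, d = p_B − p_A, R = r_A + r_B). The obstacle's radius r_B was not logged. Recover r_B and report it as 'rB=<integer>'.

m = 516
d = (-13, 17);  v_rel = (-1, 3),  |v_rel|² = 10
v_rel×d = (-1)·(17) − (3)·(-13) = 22
since m = R²·10 − 22²:  R² = (484 + 516) / 10 = 100
R = √100 = 10  ⇒  r_B = 10 − 7 = 3

rB=3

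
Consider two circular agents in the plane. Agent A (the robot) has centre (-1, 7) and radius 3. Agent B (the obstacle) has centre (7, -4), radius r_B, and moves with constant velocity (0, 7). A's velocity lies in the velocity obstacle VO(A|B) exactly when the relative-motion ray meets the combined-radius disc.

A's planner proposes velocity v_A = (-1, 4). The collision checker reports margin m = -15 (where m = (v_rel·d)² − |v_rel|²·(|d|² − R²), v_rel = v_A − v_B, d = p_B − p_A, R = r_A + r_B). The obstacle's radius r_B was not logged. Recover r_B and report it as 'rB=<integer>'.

m = -15
d = (8, -11);  v_rel = (-1, -3),  |v_rel|² = 10
v_rel×d = (-1)·(-11) − (-3)·(8) = 35
since m = R²·10 − 35²:  R² = (1225 + -15) / 10 = 121
R = √121 = 11  ⇒  r_B = 11 − 3 = 8

rB=8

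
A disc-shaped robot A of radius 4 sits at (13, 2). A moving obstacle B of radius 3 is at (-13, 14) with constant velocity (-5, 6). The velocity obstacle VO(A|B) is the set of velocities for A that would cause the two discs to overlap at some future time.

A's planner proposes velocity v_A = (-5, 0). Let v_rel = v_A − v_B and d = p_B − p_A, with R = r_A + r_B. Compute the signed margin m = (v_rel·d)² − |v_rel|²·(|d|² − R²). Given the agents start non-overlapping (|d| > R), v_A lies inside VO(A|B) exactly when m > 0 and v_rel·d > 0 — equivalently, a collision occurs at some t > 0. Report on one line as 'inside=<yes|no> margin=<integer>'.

d = (-26, 12),  |d|² = 820;  R = 4+3 = 7,  c = 820−7² = 771
v_rel = (0, -6),  |v_rel|² = 36;  v_rel·d = (0)·(-26) + (-6)·(12) = -72
36·t² + 144·t + 771 = 0  ⇒  m = (-72)² − 36·771 = -22572
m = -22572 < 0,  v_rel·d = -72 < 0  ⇒  outside

inside=no margin=-22572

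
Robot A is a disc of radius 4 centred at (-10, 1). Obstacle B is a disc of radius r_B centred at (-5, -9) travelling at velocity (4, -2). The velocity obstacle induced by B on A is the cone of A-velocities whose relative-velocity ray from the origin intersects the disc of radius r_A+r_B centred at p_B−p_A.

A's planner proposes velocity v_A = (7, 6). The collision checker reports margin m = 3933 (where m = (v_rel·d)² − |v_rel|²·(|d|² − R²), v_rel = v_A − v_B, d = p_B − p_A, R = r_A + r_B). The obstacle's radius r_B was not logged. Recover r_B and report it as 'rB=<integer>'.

m = 3933
d = (5, -10);  v_rel = (3, 8),  |v_rel|² = 73
v_rel×d = (3)·(-10) − (8)·(5) = -70
since m = R²·73 − (-70)²:  R² = (4900 + 3933) / 73 = 121
R = √121 = 11  ⇒  r_B = 11 − 4 = 7

rB=7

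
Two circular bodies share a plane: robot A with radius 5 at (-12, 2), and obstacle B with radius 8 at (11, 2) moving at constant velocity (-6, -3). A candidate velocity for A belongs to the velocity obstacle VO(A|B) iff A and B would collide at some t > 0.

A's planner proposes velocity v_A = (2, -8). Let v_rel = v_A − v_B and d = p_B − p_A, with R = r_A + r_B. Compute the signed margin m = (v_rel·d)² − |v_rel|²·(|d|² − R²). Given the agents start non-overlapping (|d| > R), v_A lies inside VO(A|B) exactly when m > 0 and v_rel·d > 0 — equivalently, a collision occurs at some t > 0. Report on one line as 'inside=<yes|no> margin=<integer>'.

d = (23, 0),  |d|² = 529;  R = 5+8 = 13,  c = 529−13² = 360
v_rel = (8, -5),  |v_rel|² = 89;  v_rel·d = (8)·(23) + (-5)·(0) = 184
89·t² − 368·t + 360 = 0  ⇒  m = 184² − 89·360 = 1816
m = 1816 > 0,  v_rel·d = 184 > 0  ⇒  inside

inside=yes margin=1816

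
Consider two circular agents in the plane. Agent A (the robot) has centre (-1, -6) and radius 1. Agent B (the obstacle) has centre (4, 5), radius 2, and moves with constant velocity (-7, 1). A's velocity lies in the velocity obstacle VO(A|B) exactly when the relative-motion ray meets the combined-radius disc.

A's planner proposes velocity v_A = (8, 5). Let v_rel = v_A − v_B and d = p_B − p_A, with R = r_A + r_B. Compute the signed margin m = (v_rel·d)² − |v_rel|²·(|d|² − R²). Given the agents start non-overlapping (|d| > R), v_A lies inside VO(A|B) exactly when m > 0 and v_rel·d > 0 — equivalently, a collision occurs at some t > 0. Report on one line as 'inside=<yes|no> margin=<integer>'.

d = (5, 11),  |d|² = 146;  R = 1+2 = 3,  c = 146−3² = 137
v_rel = (15, 4),  |v_rel|² = 241;  v_rel·d = (15)·(5) + (4)·(11) = 119
241·t² − 238·t + 137 = 0  ⇒  m = 119² − 241·137 = -18856
m = -18856 < 0,  v_rel·d = 119 > 0  ⇒  outside

inside=no margin=-18856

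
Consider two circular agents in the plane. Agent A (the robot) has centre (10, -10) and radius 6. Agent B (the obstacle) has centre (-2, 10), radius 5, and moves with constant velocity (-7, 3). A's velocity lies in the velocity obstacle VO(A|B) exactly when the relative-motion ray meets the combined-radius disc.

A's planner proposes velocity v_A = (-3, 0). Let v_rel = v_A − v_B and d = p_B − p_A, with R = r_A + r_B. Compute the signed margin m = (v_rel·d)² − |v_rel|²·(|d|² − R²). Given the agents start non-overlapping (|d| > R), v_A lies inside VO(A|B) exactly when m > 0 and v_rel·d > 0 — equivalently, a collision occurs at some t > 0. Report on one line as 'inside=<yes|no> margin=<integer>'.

d = (-12, 20),  |d|² = 544;  R = 6+5 = 11,  c = 544−11² = 423
v_rel = (4, -3),  |v_rel|² = 25;  v_rel·d = (4)·(-12) + (-3)·(20) = -108
25·t² + 216·t + 423 = 0  ⇒  m = (-108)² − 25·423 = 1089
m = 1089 > 0,  v_rel·d = -108 < 0  ⇒  outside

inside=no margin=1089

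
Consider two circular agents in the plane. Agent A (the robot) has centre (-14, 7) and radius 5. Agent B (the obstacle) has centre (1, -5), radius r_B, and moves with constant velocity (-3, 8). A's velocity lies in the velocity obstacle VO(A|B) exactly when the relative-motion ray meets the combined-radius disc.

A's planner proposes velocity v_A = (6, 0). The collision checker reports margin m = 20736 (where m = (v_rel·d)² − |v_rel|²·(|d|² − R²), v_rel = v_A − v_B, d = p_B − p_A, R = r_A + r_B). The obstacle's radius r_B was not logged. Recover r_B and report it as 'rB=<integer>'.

m = 20736
d = (15, -12);  v_rel = (9, -8),  |v_rel|² = 145
v_rel×d = (9)·(-12) − (-8)·(15) = 12
since m = R²·145 − 12²:  R² = (144 + 20736) / 145 = 144
R = √144 = 12  ⇒  r_B = 12 − 5 = 7

rB=7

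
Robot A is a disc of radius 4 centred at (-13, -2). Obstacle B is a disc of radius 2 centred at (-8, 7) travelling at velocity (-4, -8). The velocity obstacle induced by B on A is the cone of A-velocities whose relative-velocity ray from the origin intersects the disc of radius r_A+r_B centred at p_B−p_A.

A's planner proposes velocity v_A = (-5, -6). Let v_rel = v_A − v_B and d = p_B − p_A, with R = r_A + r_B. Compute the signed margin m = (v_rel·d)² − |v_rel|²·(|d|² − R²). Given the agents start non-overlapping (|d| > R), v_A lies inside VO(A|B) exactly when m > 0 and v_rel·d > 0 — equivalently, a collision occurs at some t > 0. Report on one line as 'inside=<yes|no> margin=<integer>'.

d = (5, 9),  |d|² = 106;  R = 4+2 = 6,  c = 106−6² = 70
v_rel = (-1, 2),  |v_rel|² = 5;  v_rel·d = (-1)·(5) + (2)·(9) = 13
5·t² − 26·t + 70 = 0  ⇒  m = 13² − 5·70 = -181
m = -181 < 0,  v_rel·d = 13 > 0  ⇒  outside

inside=no margin=-181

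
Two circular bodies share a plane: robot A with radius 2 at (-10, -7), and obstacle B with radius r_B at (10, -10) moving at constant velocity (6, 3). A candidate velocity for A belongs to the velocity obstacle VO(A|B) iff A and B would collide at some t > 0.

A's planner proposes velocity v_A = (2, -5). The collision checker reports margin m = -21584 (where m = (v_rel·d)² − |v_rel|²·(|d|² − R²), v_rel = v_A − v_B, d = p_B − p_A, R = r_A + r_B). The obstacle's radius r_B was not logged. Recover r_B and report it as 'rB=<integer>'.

m = -21584
d = (20, -3);  v_rel = (-4, -8),  |v_rel|² = 80
v_rel×d = (-4)·(-3) − (-8)·(20) = 172
since m = R²·80 − 172²:  R² = (29584 + -21584) / 80 = 100
R = √100 = 10  ⇒  r_B = 10 − 2 = 8

rB=8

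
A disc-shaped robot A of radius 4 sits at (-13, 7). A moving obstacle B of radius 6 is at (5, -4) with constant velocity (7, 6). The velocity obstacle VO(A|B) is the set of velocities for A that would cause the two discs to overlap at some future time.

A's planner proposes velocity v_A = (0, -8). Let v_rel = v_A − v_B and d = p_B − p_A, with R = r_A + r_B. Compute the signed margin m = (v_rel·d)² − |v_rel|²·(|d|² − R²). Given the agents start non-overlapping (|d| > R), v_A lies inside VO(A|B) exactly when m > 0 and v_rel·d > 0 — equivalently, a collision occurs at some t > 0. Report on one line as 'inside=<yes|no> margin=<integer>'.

d = (18, -11),  |d|² = 445;  R = 4+6 = 10,  c = 445−10² = 345
v_rel = (-7, -14),  |v_rel|² = 245;  v_rel·d = (-7)·(18) + (-14)·(-11) = 28
245·t² − 56·t + 345 = 0  ⇒  m = 28² − 245·345 = -83741
m = -83741 < 0,  v_rel·d = 28 > 0  ⇒  outside

inside=no margin=-83741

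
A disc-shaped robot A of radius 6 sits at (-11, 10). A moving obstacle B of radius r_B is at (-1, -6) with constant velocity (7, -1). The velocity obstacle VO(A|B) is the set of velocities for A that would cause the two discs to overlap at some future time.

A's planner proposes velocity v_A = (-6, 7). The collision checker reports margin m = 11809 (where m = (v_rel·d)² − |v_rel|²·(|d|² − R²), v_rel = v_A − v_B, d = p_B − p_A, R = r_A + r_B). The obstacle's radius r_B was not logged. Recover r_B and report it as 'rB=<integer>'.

m = 11809
d = (10, -16);  v_rel = (-13, 8),  |v_rel|² = 233
v_rel×d = (-13)·(-16) − (8)·(10) = 128
since m = R²·233 − 128²:  R² = (16384 + 11809) / 233 = 121
R = √121 = 11  ⇒  r_B = 11 − 6 = 5

rB=5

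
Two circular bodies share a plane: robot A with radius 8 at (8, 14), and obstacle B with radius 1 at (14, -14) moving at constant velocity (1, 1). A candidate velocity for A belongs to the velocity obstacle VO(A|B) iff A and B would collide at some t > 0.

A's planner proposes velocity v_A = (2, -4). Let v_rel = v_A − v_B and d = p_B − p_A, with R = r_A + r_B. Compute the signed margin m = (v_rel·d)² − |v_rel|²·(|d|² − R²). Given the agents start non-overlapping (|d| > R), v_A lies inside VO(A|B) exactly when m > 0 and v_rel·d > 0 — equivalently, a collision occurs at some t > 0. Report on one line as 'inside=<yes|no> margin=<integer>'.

d = (6, -28),  |d|² = 820;  R = 8+1 = 9,  c = 820−9² = 739
v_rel = (1, -5),  |v_rel|² = 26;  v_rel·d = (1)·(6) + (-5)·(-28) = 146
26·t² − 292·t + 739 = 0  ⇒  m = 146² − 26·739 = 2102
m = 2102 > 0,  v_rel·d = 146 > 0  ⇒  inside

inside=yes margin=2102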